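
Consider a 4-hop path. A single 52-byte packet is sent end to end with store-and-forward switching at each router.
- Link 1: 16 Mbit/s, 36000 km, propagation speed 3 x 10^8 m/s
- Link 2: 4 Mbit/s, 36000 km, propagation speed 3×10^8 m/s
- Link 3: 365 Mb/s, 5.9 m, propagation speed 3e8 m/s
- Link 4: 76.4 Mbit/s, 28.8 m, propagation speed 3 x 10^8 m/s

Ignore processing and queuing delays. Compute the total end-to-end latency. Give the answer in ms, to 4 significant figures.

L = 52 × 8 = 416 bits.
Transmission delays (L/R per hop): 0.026, 0.104, 0.00113973, 0.00544503 ms; sum = 0.136585 ms.
Propagation delays (d/s per hop): 120, 120, 1.96667e-05, 9.6e-05 ms; sum = 240 ms.
End-to-end = 240.1 ms.

240.1 ms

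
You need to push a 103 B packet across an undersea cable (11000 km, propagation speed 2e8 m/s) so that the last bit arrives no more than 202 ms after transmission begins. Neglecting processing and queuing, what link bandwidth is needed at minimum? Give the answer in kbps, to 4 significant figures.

5.605 kbps

L = 824 bits.
Propagation delay = 11000000 / 200000000 = 55 ms.
Transmission budget = 202 − 55 = 147 ms.
R ≥ L / t_tx = 824 bits / 0.147 s = 5.605 kbps.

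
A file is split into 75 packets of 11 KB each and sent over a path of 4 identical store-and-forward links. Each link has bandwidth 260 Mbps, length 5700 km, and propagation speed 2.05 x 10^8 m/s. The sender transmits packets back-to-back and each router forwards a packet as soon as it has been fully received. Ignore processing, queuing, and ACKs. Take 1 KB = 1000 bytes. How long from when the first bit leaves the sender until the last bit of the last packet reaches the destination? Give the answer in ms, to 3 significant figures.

Per-hop transmission t_tx = L/R = 88000/260000000 = 0.338462 ms.
Per-hop propagation t_prop = 5700000/2.05e+08 = 27.8049 ms.
Pipeline fill: first packet needs 4·t_tx to clear all hops; remaining 74 packets each add one t_tx.
Total = (4+75-1)·t_tx + 4·t_prop = 78·0.338462 + 4·27.8049 = 138 ms.

138 ms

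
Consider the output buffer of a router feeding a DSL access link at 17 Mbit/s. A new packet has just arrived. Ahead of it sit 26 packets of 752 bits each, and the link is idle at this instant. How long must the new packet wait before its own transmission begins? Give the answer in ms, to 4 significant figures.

1.150 ms

Each queued packet: L/R = 752/17000000 = 0.0442353 ms.
26 queued → 1.15012 ms.
Queuing delay = 1.150 ms.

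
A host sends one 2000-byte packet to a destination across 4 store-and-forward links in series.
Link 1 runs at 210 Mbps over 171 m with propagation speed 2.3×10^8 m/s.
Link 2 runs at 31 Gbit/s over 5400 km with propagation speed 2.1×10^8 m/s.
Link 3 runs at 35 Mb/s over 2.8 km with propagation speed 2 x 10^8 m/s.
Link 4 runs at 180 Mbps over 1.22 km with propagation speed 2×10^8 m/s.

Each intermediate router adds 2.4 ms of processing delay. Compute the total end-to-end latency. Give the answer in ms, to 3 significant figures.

33.6 ms

L = 2000 × 8 = 16000 bits.
Transmission delays (L/R per hop): 0.0761905, 0.000516129, 0.457143, 0.0888889 ms; sum = 0.622738 ms.
Propagation delays (d/s per hop): 0.000743478, 25.7143, 0.014, 0.0061 ms; sum = 25.7351 ms.
Processing at 3 router(s): 3 × 2.4 ms = 7.2 ms.
End-to-end = 33.6 ms.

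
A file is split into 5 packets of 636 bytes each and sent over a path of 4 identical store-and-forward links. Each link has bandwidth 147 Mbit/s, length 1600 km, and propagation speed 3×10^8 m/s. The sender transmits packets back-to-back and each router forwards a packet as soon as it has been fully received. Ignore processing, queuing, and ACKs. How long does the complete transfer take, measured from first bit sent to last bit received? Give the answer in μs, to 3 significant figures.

21600 μs

Per-hop transmission t_tx = L/R = 5088/147000000 = 34.6122 μs.
Per-hop propagation t_prop = 1600000/300000000 = 5333.33 μs.
Pipeline fill: first packet needs 4·t_tx to clear all hops; remaining 4 packets each add one t_tx.
Total = (4+5-1)·t_tx + 4·t_prop = 8·34.6122 + 4·5333.33 = 21600 μs.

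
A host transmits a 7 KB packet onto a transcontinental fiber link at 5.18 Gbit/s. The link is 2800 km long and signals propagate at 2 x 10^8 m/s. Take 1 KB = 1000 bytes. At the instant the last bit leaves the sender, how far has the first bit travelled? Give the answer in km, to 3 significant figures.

t_tx = L/R = 56000/5180000000 = 1.08108e-05 s.
Distance = s × t_tx = 200000000 × 1.08108e-05 = 2.16 km.

2.16 km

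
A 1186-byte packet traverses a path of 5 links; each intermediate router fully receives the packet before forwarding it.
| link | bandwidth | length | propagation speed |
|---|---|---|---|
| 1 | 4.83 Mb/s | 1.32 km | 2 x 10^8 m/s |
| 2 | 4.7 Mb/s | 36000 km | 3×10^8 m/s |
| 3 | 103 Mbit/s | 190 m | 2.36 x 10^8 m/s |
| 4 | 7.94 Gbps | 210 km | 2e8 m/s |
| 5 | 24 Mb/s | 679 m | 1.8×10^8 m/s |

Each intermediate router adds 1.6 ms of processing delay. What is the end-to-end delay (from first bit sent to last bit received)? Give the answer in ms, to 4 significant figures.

L = 1186 × 8 = 9488 bits.
Transmission delays (L/R per hop): 1.96439, 2.01872, 0.0921165, 0.00119496, 0.395333 ms; sum = 4.47176 ms.
Propagation delays (d/s per hop): 0.0066, 120, 0.000805085, 1.05, 0.00377222 ms; sum = 121.061 ms.
Processing at 4 router(s): 4 × 1.6 ms = 6.4 ms.
End-to-end = 131.9 ms.

131.9 ms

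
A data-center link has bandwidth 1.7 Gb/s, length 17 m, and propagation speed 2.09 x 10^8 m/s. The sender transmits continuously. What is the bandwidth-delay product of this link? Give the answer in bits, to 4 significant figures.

138.3 bits

Propagation delay = 17 / 209000000 = 8.13397e-08 s.
BDP = R × t_prop = 1700000000 × 8.13397e-08 = 138.278 bits.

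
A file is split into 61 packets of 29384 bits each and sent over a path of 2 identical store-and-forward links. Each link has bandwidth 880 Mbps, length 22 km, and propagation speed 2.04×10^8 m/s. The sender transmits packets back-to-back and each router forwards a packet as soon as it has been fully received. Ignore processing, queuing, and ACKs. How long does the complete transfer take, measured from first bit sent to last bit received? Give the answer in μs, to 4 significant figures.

2286 μs

Per-hop transmission t_tx = L/R = 29384/880000000 = 33.3909 μs.
Per-hop propagation t_prop = 22000/204000000 = 107.843 μs.
Pipeline fill: first packet needs 2·t_tx to clear all hops; remaining 60 packets each add one t_tx.
Total = (2+61-1)·t_tx + 2·t_prop = 62·33.3909 + 2·107.843 = 2286 μs.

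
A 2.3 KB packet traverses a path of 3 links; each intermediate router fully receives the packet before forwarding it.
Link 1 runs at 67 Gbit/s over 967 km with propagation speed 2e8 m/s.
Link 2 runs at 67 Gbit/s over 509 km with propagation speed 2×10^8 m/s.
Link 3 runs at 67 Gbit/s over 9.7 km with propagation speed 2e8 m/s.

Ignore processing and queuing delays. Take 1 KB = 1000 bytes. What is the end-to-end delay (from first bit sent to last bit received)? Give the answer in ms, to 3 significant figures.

7.43 ms

L = 18400 bits.
Transmission delay per hop = L/R = 18400/67000000000 = 0.000274627 ms; 3 hops → 0.000823881 ms.
Propagation delays (d/s per hop): 4.835, 2.545, 0.0485 ms; sum = 7.4285 ms.
End-to-end = 7.43 ms.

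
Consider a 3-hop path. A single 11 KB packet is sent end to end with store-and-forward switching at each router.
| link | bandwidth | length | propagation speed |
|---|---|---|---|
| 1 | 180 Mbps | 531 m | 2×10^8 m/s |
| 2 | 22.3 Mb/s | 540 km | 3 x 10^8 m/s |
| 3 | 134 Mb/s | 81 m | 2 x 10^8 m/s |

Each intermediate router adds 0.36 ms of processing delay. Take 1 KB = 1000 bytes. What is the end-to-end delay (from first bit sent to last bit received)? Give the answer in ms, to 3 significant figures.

7.61 ms

L = 88000 bits.
Transmission delays (L/R per hop): 0.488889, 3.94619, 0.656716 ms; sum = 5.09179 ms.
Propagation delays (d/s per hop): 0.002655, 1.8, 0.000405 ms; sum = 1.80306 ms.
Processing at 2 router(s): 2 × 0.36 ms = 0.72 ms.
End-to-end = 7.61 ms.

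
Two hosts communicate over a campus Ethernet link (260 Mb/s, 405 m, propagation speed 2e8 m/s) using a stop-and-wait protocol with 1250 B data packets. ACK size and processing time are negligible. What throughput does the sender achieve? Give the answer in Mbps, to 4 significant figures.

t_tx = L/R = 10000/260000000 = 3.84615e-05 s.
t_prop = 405/200000000 = 2.025e-06 s; RTT = 4.05e-06 s.
Cycle = t_tx + RTT = 4.25115e-05 s.
Throughput = L / cycle = 10000 / 4.25115e-05 = 235.2 Mbps.

235.2 Mbps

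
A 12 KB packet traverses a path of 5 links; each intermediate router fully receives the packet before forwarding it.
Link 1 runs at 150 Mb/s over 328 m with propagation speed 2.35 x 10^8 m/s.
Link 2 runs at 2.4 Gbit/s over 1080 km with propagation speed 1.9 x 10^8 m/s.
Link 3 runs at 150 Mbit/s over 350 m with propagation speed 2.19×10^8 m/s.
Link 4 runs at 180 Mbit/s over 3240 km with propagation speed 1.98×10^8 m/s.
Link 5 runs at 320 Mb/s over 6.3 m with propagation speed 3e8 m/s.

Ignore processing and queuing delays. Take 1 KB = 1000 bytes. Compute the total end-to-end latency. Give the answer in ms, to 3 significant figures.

24.2 ms

L = 96000 bits.
Transmission delays (L/R per hop): 0.64, 0.04, 0.64, 0.533333, 0.3 ms; sum = 2.15333 ms.
Propagation delays (d/s per hop): 0.00139574, 5.68421, 0.00159817, 16.3636, 2.1e-05 ms; sum = 22.0509 ms.
End-to-end = 24.2 ms.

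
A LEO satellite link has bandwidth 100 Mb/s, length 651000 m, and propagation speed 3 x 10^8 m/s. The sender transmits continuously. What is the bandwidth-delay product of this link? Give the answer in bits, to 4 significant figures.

Propagation delay = 651000 / 300000000 = 0.00217 s.
BDP = R × t_prop = 100000000 × 0.00217 = 217000 bits.

217000 bits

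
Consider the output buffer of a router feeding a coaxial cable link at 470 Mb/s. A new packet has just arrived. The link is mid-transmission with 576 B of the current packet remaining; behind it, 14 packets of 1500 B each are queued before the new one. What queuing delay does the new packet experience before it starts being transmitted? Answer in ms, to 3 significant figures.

0.367 ms

Each queued packet: L/R = 12000/470000000 = 0.0255319 ms.
14 queued → 0.357447 ms.
Plus remaining 4608 bits of current packet: 0.00980426 ms.
Queuing delay = 0.367 ms.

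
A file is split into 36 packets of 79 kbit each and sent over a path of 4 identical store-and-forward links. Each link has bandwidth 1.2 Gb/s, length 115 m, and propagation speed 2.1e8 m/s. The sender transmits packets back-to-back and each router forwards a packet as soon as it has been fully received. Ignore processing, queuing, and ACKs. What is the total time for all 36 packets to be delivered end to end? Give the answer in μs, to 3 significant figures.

Per-hop transmission t_tx = L/R = 79000/1200000000 = 65.8333 μs.
Per-hop propagation t_prop = 115/210000000 = 0.547619 μs.
Pipeline fill: first packet needs 4·t_tx to clear all hops; remaining 35 packets each add one t_tx.
Total = (4+36-1)·t_tx + 4·t_prop = 39·65.8333 + 4·0.547619 = 2570 μs.

2570 μs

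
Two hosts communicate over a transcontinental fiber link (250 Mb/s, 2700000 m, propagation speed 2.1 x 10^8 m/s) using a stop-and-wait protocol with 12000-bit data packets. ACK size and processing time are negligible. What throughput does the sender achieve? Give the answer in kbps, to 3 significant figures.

t_tx = L/R = 12000/250000000 = 4.8e-05 s.
t_prop = 2700000/210000000 = 0.0128571 s; RTT = 0.0257143 s.
Cycle = t_tx + RTT = 0.0257623 s.
Throughput = L / cycle = 12000 / 0.0257623 = 466 kbps.

466 kbps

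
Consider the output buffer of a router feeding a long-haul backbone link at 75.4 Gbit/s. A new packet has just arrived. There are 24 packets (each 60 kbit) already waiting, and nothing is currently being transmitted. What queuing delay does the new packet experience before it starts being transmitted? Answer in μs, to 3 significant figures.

19.1 μs

Each queued packet: L/R = 60000/75400000000 = 0.795756 μs.
24 queued → 19.0981 μs.
Queuing delay = 19.1 μs.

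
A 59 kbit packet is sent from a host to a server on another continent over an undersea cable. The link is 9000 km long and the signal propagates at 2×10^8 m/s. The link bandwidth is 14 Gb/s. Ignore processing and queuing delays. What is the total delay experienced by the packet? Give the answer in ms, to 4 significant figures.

L = 59000 bits.
Transmission delay = L/R = 59000 / 14000000000 = 0.00421429 ms.
Propagation delay = d/s = 9000000 m / 200000000 m/s = 45 ms.
Total = 45.00 ms.

45.00 ms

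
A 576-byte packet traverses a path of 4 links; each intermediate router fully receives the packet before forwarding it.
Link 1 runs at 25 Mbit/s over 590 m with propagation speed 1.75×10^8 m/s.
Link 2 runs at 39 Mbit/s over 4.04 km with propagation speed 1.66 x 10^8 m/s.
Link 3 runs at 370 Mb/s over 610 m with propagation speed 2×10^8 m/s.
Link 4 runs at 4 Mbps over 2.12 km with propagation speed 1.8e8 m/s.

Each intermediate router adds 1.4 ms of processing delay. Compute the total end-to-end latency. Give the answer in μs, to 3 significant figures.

L = 576 × 8 = 4608 bits.
Transmission delays (L/R per hop): 184.32, 118.154, 12.4541, 1152 μs; sum = 1466.93 μs.
Propagation delays (d/s per hop): 3.37143, 24.3373, 3.05, 11.7778 μs; sum = 42.5366 μs.
Processing at 3 router(s): 3 × 1.4 ms = 4200 μs.
End-to-end = 5710 μs.

5710 μs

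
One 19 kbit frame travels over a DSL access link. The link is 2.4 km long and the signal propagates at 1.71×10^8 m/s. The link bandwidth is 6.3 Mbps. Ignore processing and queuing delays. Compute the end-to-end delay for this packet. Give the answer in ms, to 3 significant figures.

3.03 ms

L = 19000 bits.
Transmission delay = L/R = 19000 / 6300000 = 3.01587 ms.
Propagation delay = d/s = 2400 m / 171000000 m/s = 0.0140351 ms.
Total = 3.03 ms.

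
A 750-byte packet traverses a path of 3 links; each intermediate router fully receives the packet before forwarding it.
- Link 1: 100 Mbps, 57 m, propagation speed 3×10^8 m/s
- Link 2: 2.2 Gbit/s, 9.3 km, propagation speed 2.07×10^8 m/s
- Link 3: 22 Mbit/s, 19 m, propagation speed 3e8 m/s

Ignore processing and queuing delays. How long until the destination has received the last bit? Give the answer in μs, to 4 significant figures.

L = 750 × 8 = 6000 bits.
Transmission delays (L/R per hop): 60, 2.72727, 272.727 μs; sum = 335.455 μs.
Propagation delays (d/s per hop): 0.19, 44.9275, 0.0633333 μs; sum = 45.1809 μs.
End-to-end = 380.6 μs.

380.6 μs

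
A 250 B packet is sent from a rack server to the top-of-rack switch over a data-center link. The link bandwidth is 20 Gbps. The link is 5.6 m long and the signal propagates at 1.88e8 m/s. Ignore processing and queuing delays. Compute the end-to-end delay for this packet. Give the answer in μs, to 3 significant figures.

L = 250 × 8 = 2000 bits.
Transmission delay = L/R = 2000 / 20000000000 = 0.1 μs.
Propagation delay = d/s = 5.6 m / 188000000 m/s = 0.0297872 μs.
Total = 0.130 μs.

0.130 μs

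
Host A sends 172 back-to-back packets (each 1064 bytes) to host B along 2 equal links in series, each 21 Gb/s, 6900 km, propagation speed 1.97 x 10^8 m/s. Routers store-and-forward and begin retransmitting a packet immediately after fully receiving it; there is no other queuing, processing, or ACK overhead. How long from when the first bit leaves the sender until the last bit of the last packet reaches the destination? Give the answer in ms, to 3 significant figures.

70.1 ms

Per-hop transmission t_tx = L/R = 8512/21000000000 = 0.000405333 ms.
Per-hop propagation t_prop = 6900000/197000000 = 35.0254 ms.
Pipeline fill: first packet needs 2·t_tx to clear all hops; remaining 171 packets each add one t_tx.
Total = (2+172-1)·t_tx + 2·t_prop = 173·0.000405333 + 2·35.0254 = 70.1 ms.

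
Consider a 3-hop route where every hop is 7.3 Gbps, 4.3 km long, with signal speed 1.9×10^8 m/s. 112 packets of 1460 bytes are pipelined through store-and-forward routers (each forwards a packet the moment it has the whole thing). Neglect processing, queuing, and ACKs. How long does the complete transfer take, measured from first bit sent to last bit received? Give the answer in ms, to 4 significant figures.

0.2503 ms

Per-hop transmission t_tx = L/R = 11680/7300000000 = 0.0016 ms.
Per-hop propagation t_prop = 4300/190000000 = 0.0226316 ms.
Pipeline fill: first packet needs 3·t_tx to clear all hops; remaining 111 packets each add one t_tx.
Total = (3+112-1)·t_tx + 3·t_prop = 114·0.0016 + 3·0.0226316 = 0.2503 ms.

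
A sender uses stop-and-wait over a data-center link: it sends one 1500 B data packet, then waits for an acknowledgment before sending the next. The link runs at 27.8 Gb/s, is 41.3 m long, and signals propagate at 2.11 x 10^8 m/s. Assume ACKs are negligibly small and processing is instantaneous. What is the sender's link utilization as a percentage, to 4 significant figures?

t_tx = L/R = 12000/27800000000 = 4.31655e-07 s.
t_prop = 41.3/211000000 = 1.95735e-07 s; RTT = 3.91469e-07 s.
Cycle = t_tx + RTT = 8.23124e-07 s.
Utilization = t_tx / cycle = 4.31655e-07/8.23124e-07 = 52.44 %.

52.44 %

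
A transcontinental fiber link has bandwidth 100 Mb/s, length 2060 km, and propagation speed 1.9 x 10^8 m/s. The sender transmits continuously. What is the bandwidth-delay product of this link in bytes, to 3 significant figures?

136000 bytes

Propagation delay = 2060000 / 190000000 = 0.0108421 s.
BDP = R × t_prop = 100000000 × 0.0108421 = 1084210 bits.
In bytes: 1084210/8 = 136000 bytes.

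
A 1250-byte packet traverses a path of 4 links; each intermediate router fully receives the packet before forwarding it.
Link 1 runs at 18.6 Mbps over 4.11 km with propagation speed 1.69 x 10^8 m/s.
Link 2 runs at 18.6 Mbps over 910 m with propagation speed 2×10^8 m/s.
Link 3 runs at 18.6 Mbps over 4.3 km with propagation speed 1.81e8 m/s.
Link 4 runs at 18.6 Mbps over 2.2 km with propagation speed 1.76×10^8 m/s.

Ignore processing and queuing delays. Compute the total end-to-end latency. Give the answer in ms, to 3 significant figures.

2.22 ms

L = 1250 × 8 = 10000 bits.
Transmission delay per hop = L/R = 10000/18600000 = 0.537634 ms; 4 hops → 2.15054 ms.
Propagation delays (d/s per hop): 0.0243195, 0.00455, 0.0237569, 0.0125 ms; sum = 0.0651264 ms.
End-to-end = 2.22 ms.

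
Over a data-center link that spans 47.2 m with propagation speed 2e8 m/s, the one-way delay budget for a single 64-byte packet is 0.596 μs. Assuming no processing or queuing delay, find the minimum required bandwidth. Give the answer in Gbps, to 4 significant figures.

L = 512 bits.
Propagation delay = 47.2 / 200000000 = 0.236 μs.
Transmission budget = 0.596 − 0.236 = 0.36 μs.
R ≥ L / t_tx = 512 bits / 3.6e-07 s = 1.422 Gbps.

1.422 Gbps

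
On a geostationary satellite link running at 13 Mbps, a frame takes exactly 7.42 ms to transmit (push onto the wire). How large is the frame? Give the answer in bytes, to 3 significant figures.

12100 bytes

L = R × t_tx = 13000000 b/s × 0.00742 s = 96460 bits.
In bytes: 96460 / 8 = 12100 bytes.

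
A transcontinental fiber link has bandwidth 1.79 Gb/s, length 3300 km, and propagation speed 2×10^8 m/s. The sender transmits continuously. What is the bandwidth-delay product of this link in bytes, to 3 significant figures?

3690000 bytes

Propagation delay = 3300000 / 200000000 = 0.0165 s.
BDP = R × t_prop = 1790000000 × 0.0165 = 29535000 bits.
In bytes: 29535000/8 = 3690000 bytes.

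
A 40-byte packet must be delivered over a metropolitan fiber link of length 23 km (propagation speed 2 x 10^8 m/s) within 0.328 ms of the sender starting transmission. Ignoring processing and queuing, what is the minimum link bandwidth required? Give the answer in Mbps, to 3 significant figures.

1.50 Mbps

L = 320 bits.
Propagation delay = 23000 / 200000000 = 0.115 ms.
Transmission budget = 0.328 − 0.115 = 0.213 ms.
R ≥ L / t_tx = 320 bits / 0.000213 s = 1.50 Mbps.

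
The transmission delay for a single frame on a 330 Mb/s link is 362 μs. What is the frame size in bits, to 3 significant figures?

L = R × t_tx = 330000000 b/s × 0.000362 s = 119460 bits.

119000 bits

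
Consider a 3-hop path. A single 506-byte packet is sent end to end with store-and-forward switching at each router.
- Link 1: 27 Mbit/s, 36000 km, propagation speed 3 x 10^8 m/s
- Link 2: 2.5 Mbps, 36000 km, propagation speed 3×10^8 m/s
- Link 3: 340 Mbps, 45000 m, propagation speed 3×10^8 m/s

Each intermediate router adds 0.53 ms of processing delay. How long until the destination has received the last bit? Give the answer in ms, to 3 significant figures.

243 ms

L = 506 × 8 = 4048 bits.
Transmission delays (L/R per hop): 0.149926, 1.6192, 0.0119059 ms; sum = 1.78103 ms.
Propagation delays (d/s per hop): 120, 120, 0.15 ms; sum = 240.15 ms.
Processing at 2 router(s): 2 × 0.53 ms = 1.06 ms.
End-to-end = 243 ms.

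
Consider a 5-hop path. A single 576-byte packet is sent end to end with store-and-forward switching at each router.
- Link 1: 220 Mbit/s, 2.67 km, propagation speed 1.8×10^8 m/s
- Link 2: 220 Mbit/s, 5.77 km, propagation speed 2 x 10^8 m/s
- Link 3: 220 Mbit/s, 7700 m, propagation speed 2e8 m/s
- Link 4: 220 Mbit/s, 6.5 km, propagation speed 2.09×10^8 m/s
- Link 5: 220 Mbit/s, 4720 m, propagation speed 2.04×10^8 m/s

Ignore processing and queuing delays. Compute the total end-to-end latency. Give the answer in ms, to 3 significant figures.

L = 576 × 8 = 4608 bits.
Transmission delay per hop = L/R = 4608/220000000 = 0.0209455 ms; 5 hops → 0.104727 ms.
Propagation delays (d/s per hop): 0.0148333, 0.02885, 0.0385, 0.0311005, 0.0231373 ms; sum = 0.136421 ms.
End-to-end = 0.241 ms.

0.241 ms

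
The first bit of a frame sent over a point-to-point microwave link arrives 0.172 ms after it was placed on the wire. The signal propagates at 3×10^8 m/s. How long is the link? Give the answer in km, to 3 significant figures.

51.6 km

d = s × t_prop = 300000000 × 0.000172 = 51.6 km.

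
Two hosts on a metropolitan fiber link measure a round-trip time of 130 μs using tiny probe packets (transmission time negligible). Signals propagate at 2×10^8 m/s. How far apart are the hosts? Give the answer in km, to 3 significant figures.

One-way propagation = RTT/2 = 65 μs.
d = s × t = 200000000 × 6.5e-05 = 13.0 km.

13.0 km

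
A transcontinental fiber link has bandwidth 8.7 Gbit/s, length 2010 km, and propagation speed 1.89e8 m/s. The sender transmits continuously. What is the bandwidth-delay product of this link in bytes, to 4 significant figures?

11570000 bytes

Propagation delay = 2010000 / 189000000 = 0.0106349 s.
BDP = R × t_prop = 8700000000 × 0.0106349 = 92523800 bits.
In bytes: 92523800/8 = 11570000 bytes.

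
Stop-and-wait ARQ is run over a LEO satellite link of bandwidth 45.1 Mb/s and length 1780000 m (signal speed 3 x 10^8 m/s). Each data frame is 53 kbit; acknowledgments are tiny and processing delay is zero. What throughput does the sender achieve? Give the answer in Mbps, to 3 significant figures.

4.06 Mbps

t_tx = L/R = 53000/45100000 = 0.00117517 s.
t_prop = 1780000/300000000 = 0.00593333 s; RTT = 0.0118667 s.
Cycle = t_tx + RTT = 0.0130418 s.
Throughput = L / cycle = 53000 / 0.0130418 = 4.06 Mbps.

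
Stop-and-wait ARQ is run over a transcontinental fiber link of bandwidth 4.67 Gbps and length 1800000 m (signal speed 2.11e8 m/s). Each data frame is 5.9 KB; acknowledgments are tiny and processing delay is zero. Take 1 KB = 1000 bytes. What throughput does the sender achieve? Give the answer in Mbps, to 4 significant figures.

t_tx = L/R = 47200/4670000000 = 1.01071e-05 s.
t_prop = 1800000/211000000 = 0.00853081 s; RTT = 0.0170616 s.
Cycle = t_tx + RTT = 0.0170717 s.
Throughput = L / cycle = 47200 / 0.0170717 = 2.765 Mbps.

2.765 Mbps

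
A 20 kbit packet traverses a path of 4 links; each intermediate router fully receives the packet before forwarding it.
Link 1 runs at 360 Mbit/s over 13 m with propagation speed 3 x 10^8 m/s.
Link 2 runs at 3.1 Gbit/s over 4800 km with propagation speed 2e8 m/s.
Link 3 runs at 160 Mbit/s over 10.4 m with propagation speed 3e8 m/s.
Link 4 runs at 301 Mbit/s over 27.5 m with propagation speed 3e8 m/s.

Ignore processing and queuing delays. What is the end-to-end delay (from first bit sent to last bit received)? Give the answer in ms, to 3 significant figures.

L = 20000 bits.
Transmission delays (L/R per hop): 0.0555556, 0.00645161, 0.125, 0.0664452 ms; sum = 0.253452 ms.
Propagation delays (d/s per hop): 4.33333e-05, 24, 3.46667e-05, 9.16667e-05 ms; sum = 24.0002 ms.
End-to-end = 24.3 ms.

24.3 ms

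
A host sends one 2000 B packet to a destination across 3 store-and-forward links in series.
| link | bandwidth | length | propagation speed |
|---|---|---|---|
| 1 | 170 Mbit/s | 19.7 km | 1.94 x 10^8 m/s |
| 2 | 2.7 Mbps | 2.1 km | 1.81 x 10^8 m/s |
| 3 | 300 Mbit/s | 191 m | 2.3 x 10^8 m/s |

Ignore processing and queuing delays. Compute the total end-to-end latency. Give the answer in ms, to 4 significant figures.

L = 2000 × 8 = 16000 bits.
Transmission delays (L/R per hop): 0.0941176, 5.92593, 0.0533333 ms; sum = 6.07338 ms.
Propagation delays (d/s per hop): 0.101546, 0.0116022, 0.000830435 ms; sum = 0.113979 ms.
End-to-end = 6.187 ms.

6.187 ms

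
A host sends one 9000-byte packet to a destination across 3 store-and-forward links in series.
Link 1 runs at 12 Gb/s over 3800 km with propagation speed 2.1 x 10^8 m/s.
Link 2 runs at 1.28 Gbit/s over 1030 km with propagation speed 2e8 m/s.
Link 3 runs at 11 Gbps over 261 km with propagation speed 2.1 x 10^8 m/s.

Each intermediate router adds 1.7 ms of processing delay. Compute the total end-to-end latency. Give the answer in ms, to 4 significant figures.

27.96 ms

L = 9000 × 8 = 72000 bits.
Transmission delays (L/R per hop): 0.006, 0.05625, 0.00654545 ms; sum = 0.0687955 ms.
Propagation delays (d/s per hop): 18.0952, 5.15, 1.24286 ms; sum = 24.4881 ms.
Processing at 2 router(s): 2 × 1.7 ms = 3.4 ms.
End-to-end = 27.96 ms.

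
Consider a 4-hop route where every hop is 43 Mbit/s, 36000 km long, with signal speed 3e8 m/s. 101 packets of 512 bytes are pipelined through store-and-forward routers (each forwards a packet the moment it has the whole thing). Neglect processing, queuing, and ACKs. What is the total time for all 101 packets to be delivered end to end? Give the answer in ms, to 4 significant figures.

489.9 ms

Per-hop transmission t_tx = L/R = 4096/43000000 = 0.0952558 ms.
Per-hop propagation t_prop = 36000000/300000000 = 120 ms.
Pipeline fill: first packet needs 4·t_tx to clear all hops; remaining 100 packets each add one t_tx.
Total = (4+101-1)·t_tx + 4·t_prop = 104·0.0952558 + 4·120 = 489.9 ms.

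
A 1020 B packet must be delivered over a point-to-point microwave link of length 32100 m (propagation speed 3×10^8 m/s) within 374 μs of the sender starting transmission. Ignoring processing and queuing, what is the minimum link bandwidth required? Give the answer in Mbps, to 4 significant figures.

L = 8160 bits.
Propagation delay = 32100 / 300000000 = 107 μs.
Transmission budget = 374 − 107 = 267 μs.
R ≥ L / t_tx = 8160 bits / 0.000267 s = 30.56 Mbps.

30.56 Mbps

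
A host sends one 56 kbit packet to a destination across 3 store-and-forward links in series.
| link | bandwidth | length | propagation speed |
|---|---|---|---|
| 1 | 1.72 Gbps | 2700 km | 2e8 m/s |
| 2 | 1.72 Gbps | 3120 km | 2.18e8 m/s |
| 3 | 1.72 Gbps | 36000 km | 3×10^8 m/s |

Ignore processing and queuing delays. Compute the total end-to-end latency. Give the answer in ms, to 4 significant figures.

147.9 ms

L = 56000 bits.
Transmission delay per hop = L/R = 56000/1720000000 = 0.0325581 ms; 3 hops → 0.0976744 ms.
Propagation delays (d/s per hop): 13.5, 14.3119, 120 ms; sum = 147.812 ms.
End-to-end = 147.9 ms.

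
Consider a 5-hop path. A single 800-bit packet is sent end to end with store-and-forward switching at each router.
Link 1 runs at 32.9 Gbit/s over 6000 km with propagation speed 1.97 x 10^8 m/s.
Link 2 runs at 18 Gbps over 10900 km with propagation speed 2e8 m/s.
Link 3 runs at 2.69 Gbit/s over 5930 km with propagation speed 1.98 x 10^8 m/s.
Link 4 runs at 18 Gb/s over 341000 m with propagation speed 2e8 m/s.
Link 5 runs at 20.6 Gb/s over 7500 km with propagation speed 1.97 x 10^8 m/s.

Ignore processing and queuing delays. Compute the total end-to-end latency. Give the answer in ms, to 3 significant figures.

155 ms

Transmission delays (L/R per hop): 2.43161e-05, 4.44444e-05, 0.000297398, 4.44444e-05, 3.8835e-05 ms; sum = 0.000449438 ms.
Propagation delays (d/s per hop): 30.4569, 54.5, 29.9495, 1.705, 38.0711 ms; sum = 154.682 ms.
End-to-end = 155 ms.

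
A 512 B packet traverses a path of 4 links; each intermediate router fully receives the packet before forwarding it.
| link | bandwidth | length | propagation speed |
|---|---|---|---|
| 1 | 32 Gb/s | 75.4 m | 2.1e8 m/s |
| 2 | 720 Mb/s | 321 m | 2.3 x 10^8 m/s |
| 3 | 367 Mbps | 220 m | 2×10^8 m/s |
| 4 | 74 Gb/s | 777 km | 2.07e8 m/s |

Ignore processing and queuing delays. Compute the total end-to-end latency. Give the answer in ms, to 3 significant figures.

3.77 ms

L = 512 × 8 = 4096 bits.
Transmission delays (L/R per hop): 0.000128, 0.00568889, 0.0111608, 5.53514e-05 ms; sum = 0.017033 ms.
Propagation delays (d/s per hop): 0.000359048, 0.00139565, 0.0011, 3.75362 ms; sum = 3.75648 ms.
End-to-end = 3.77 ms.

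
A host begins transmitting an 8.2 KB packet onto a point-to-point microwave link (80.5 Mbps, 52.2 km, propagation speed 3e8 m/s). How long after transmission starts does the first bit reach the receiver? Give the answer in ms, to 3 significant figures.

0.174 ms

First bit experiences only propagation delay: d/s = 52200/300000000 = 0.174 ms.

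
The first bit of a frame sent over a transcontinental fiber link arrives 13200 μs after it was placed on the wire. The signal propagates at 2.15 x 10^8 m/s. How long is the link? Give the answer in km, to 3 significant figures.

2840 km

d = s × t_prop = 215000000 × 0.0132 = 2840 km.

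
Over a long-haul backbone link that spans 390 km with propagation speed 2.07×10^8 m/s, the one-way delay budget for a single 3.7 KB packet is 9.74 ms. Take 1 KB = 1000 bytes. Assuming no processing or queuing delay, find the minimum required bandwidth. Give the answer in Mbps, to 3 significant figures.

L = 29600 bits.
Propagation delay = 390000 / 2.07e+08 = 1.88406 ms.
Transmission budget = 9.74 − 1.88406 = 7.85594 ms.
R ≥ L / t_tx = 29600 bits / 0.00785594 s = 3.77 Mbps.

3.77 Mbps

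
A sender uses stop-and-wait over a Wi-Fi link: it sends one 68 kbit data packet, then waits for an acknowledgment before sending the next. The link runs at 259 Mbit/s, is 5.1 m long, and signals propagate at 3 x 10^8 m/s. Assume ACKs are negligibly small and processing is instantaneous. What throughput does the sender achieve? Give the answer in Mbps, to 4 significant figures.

t_tx = L/R = 68000/259000000 = 0.000262548 s.
t_prop = 5.1/300000000 = 1.7e-08 s; RTT = 3.4e-08 s.
Cycle = t_tx + RTT = 0.000262582 s.
Throughput = L / cycle = 68000 / 0.000262582 = 259.0 Mbps.

259.0 Mbps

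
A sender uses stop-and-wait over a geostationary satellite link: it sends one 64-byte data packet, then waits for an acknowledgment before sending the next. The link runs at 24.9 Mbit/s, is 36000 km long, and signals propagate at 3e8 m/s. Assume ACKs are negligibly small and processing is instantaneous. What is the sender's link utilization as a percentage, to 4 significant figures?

t_tx = L/R = 512/24900000 = 2.05622e-05 s.
t_prop = 36000000/300000000 = 0.12 s; RTT = 0.24 s.
Cycle = t_tx + RTT = 0.240021 s.
Utilization = t_tx / cycle = 2.05622e-05/0.240021 = 0.008567 %.

0.008567 %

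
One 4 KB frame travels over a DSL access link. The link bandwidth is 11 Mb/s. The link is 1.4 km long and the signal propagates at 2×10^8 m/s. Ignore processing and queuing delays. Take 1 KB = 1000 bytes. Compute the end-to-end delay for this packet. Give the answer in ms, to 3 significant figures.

L = 32000 bits.
Transmission delay = L/R = 32000 / 11000000 = 2.90909 ms.
Propagation delay = d/s = 1400 m / 200000000 m/s = 0.007 ms.
Total = 2.92 ms.

2.92 ms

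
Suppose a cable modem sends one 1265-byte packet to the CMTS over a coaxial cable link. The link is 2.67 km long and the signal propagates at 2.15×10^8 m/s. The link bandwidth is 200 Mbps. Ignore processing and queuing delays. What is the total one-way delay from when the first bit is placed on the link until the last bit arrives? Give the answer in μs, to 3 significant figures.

L = 1265 × 8 = 10120 bits.
Transmission delay = L/R = 10120 / 200000000 = 50.6 μs.
Propagation delay = d/s = 2670 m / 215000000 m/s = 12.4186 μs.
Total = 63.0 μs.

63.0 μs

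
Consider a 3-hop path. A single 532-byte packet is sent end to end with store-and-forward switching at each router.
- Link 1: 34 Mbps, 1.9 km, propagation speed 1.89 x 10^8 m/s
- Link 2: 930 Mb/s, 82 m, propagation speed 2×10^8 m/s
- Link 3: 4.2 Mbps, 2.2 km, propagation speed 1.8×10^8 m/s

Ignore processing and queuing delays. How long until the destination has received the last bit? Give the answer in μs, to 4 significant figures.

L = 532 × 8 = 4256 bits.
Transmission delays (L/R per hop): 125.176, 4.57634, 1013.33 μs; sum = 1143.09 μs.
Propagation delays (d/s per hop): 10.0529, 0.41, 12.2222 μs; sum = 22.6851 μs.
End-to-end = 1166 μs.

1166 μs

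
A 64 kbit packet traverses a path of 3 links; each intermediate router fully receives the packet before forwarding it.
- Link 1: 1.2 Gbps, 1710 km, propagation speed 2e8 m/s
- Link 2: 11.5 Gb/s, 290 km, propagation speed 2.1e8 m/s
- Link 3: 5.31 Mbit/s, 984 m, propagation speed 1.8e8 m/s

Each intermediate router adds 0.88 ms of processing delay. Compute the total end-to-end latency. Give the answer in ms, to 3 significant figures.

23.8 ms

L = 64000 bits.
Transmission delays (L/R per hop): 0.0533333, 0.00556522, 12.0527 ms; sum = 12.1116 ms.
Propagation delays (d/s per hop): 8.55, 1.38095, 0.00546667 ms; sum = 9.93642 ms.
Processing at 2 router(s): 2 × 0.88 ms = 1.76 ms.
End-to-end = 23.8 ms.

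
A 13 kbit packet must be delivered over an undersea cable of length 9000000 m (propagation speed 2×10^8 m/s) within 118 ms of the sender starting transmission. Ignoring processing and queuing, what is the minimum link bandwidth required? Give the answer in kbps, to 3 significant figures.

178 kbps

Propagation delay = 9000000 / 200000000 = 45 ms.
Transmission budget = 118 − 45 = 73 ms.
R ≥ L / t_tx = 13000 bits / 0.073 s = 178 kbps.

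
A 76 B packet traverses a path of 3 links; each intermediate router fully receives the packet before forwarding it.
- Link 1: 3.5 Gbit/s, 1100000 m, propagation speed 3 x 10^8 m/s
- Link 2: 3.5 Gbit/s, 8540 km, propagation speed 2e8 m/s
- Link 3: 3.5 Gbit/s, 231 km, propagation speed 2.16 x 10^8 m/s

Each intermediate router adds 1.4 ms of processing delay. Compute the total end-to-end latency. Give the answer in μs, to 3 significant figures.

50200 μs

L = 76 × 8 = 608 bits.
Transmission delay per hop = L/R = 608/3500000000 = 0.173714 μs; 3 hops → 0.521143 μs.
Propagation delays (d/s per hop): 3666.67, 42700, 1069.44 μs; sum = 47436.1 μs.
Processing at 2 router(s): 2 × 1.4 ms = 2800 μs.
End-to-end = 50200 μs.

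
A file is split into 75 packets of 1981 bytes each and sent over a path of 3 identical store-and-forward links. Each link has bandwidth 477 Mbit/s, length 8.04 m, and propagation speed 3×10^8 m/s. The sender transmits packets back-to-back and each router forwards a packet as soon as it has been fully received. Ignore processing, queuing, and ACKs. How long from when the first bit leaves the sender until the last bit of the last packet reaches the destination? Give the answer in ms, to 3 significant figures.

2.56 ms

Per-hop transmission t_tx = L/R = 15848/477000000 = 0.0332243 ms.
Per-hop propagation t_prop = 8.04/300000000 = 2.68e-05 ms.
Pipeline fill: first packet needs 3·t_tx to clear all hops; remaining 74 packets each add one t_tx.
Total = (3+75-1)·t_tx + 3·t_prop = 77·0.0332243 + 3·2.68e-05 = 2.56 ms.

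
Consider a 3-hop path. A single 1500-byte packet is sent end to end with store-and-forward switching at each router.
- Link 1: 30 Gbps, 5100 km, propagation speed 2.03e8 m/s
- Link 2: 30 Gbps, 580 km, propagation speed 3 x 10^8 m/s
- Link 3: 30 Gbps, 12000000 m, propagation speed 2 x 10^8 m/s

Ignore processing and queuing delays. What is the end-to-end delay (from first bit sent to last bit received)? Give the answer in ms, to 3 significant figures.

L = 1500 × 8 = 12000 bits.
Transmission delay per hop = L/R = 12000/30000000000 = 0.0004 ms; 3 hops → 0.0012 ms.
Propagation delays (d/s per hop): 25.1232, 1.93333, 60 ms; sum = 87.0565 ms.
End-to-end = 87.1 ms.

87.1 ms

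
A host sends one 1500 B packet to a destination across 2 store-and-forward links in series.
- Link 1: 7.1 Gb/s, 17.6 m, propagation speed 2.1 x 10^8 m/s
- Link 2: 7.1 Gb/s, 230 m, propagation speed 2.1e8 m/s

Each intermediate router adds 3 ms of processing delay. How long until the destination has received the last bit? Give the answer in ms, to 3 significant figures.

L = 1500 × 8 = 12000 bits.
Transmission delay per hop = L/R = 12000/7100000000 = 0.00169014 ms; 2 hops → 0.00338028 ms.
Propagation delays (d/s per hop): 8.38095e-05, 0.00109524 ms; sum = 0.00117905 ms.
Processing at 1 router(s): 1 × 3 ms = 3 ms.
End-to-end = 3.00 ms.

3.00 ms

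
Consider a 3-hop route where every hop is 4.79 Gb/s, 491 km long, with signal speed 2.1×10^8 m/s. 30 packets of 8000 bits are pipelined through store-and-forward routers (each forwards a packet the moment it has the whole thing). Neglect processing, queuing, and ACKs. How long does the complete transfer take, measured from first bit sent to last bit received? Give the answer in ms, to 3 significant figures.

7.07 ms

Per-hop transmission t_tx = L/R = 8000/4790000000 = 0.00167015 ms.
Per-hop propagation t_prop = 491000/210000000 = 2.3381 ms.
Pipeline fill: first packet needs 3·t_tx to clear all hops; remaining 29 packets each add one t_tx.
Total = (3+30-1)·t_tx + 3·t_prop = 32·0.00167015 + 3·2.3381 = 7.07 ms.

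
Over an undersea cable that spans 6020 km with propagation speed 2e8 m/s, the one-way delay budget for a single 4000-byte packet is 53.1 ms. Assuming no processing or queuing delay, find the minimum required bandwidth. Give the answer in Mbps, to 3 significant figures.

L = 32000 bits.
Propagation delay = 6020000 / 200000000 = 30.1 ms.
Transmission budget = 53.1 − 30.1 = 23 ms.
R ≥ L / t_tx = 32000 bits / 0.023 s = 1.39 Mbps.

1.39 Mbps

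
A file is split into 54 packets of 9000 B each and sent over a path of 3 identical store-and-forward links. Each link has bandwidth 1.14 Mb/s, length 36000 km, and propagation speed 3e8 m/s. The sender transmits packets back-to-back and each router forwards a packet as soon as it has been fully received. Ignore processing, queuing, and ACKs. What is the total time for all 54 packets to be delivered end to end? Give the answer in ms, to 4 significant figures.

3897 ms

Per-hop transmission t_tx = L/R = 72000/1140000 = 63.1579 ms.
Per-hop propagation t_prop = 36000000/300000000 = 120 ms.
Pipeline fill: first packet needs 3·t_tx to clear all hops; remaining 53 packets each add one t_tx.
Total = (3+54-1)·t_tx + 3·t_prop = 56·63.1579 + 3·120 = 3897 ms.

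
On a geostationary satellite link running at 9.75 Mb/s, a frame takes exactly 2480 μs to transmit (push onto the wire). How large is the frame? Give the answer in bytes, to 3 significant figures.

L = R × t_tx = 9750000 b/s × 0.00248 s = 24180 bits.
In bytes: 24180 / 8 = 3020 bytes.

3020 bytes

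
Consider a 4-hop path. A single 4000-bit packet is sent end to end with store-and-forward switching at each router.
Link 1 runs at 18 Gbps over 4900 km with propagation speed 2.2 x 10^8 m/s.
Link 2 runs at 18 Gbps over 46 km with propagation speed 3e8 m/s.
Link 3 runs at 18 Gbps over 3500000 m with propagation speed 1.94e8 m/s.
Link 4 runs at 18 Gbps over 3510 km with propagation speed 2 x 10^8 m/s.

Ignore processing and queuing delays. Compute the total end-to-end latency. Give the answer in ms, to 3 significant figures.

58.0 ms

Transmission delay per hop = L/R = 4000/18000000000 = 0.000222222 ms; 4 hops → 0.000888889 ms.
Propagation delays (d/s per hop): 22.2727, 0.153333, 18.0412, 17.55 ms; sum = 58.0173 ms.
End-to-end = 58.0 ms.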